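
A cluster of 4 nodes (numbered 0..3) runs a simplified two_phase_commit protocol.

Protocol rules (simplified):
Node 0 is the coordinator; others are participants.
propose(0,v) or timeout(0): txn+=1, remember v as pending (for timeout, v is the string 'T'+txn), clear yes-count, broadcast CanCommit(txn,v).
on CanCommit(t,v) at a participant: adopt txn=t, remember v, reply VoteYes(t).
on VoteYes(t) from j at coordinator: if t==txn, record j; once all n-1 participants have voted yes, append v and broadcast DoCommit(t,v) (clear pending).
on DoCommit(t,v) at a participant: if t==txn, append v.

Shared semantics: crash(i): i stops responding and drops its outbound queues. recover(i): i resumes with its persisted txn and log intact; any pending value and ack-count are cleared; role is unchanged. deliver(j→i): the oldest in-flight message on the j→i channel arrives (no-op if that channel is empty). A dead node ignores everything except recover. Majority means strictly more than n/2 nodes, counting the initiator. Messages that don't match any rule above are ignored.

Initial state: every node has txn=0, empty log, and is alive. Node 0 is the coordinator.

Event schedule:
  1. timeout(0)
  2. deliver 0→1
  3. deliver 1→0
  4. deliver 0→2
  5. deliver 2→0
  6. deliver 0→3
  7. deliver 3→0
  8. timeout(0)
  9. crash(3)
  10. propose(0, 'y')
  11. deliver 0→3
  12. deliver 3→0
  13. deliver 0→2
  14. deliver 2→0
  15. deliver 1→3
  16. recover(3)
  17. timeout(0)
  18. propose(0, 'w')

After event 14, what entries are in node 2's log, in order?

T1

after 1 — timeout(0): n0:coor/t1/[-]
after 2 — deliver 0→1: n1:part/t1/[-]
after 3 — deliver 1→0: ·
after 4 — deliver 0→2: n2:part/t1/[-]
after 5 — deliver 2→0: ·
after 6 — deliver 0→3: n3:part/t1/[-]
after 7 — deliver 3→0: n0:coor/t1/[T1]
after 8 — timeout(0): n0:coor/t2/[T1]
after 9 — crash(3): n3:✗part/t1/[-]
after 10 — propose(0,'y'): n0:coor/t3/[T1]
after 11 — deliver 0→3: ·
after 12 — deliver 3→0: ·
after 13 — deliver 0→2: n2:part/t1/[T1]
after 14 — deliver 2→0: ·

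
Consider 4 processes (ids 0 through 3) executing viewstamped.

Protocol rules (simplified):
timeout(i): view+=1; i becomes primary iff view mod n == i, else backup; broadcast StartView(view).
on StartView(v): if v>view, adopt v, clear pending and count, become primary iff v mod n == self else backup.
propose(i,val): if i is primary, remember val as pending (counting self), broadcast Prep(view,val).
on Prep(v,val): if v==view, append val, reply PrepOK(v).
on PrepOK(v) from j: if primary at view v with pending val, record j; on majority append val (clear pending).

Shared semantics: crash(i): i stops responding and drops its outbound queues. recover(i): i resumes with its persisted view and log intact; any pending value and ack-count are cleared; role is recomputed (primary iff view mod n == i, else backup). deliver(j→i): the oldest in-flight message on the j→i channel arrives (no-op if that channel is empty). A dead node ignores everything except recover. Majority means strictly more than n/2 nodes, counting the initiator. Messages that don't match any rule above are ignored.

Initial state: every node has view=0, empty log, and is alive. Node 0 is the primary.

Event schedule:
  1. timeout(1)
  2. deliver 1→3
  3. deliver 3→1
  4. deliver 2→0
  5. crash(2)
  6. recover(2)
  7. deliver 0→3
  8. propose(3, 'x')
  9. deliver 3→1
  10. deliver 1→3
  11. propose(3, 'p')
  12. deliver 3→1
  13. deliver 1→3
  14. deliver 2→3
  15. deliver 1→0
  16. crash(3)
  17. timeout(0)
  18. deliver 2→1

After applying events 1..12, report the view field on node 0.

1. timeout(1):  <1:prim v1 ->
2. deliver 1→3:  <3:back v1 ->
3. deliver 3→1:  nop
4. deliver 2→0:  nop
5. crash(2):  <2:✗back v0 ->
6. recover(2):  <2:back v0 ->
7. deliver 0→3:  nop
8. propose(3,'x'):  nop
9. deliver 3→1:  nop
10. deliver 1→3:  nop
11. propose(3,'p'):  nop
12. deliver 3→1:  nop

0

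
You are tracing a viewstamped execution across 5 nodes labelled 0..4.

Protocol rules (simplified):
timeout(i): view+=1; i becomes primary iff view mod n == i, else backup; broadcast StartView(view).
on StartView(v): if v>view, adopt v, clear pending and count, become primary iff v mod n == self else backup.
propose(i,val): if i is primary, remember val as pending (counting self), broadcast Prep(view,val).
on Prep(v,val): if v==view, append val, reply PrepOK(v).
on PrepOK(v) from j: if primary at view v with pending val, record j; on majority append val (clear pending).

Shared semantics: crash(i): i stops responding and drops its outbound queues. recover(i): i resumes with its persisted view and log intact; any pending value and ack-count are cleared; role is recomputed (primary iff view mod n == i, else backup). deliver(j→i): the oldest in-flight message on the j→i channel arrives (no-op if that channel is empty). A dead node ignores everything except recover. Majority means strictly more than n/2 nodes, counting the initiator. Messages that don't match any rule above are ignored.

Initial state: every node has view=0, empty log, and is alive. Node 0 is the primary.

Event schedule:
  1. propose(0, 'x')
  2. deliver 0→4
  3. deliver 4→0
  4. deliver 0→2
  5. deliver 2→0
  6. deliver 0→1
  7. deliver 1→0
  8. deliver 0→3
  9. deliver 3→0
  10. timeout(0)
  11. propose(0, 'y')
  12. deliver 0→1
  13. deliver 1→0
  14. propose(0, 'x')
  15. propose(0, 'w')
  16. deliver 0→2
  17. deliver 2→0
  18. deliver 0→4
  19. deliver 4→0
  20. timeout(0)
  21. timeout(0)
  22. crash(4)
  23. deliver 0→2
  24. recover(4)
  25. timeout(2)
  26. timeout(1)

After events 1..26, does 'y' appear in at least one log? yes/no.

[1] propose(0,'x') → ∅
[2] deliver 0→4 → N4(back v0 [x])
[3] deliver 4→0 → ∅
[4] deliver 0→2 → N2(back v0 [x])
[5] deliver 2→0 → N0(prim v0 [x])
[6] deliver 0→1 → N1(back v0 [x])
[7] deliver 1→0 → ∅
[8] deliver 0→3 → N3(back v0 [x])
[9] deliver 3→0 → ∅
[10] timeout(0) → N0(back v1 [x])
[11] propose(0,'y') → ∅
[12] deliver 0→1 → N1(prim v1 [x])
[13] deliver 1→0 → ∅
[14] propose(0,'x') → ∅
[15] propose(0,'w') → ∅
[16] deliver 0→2 → N2(back v1 [x])
[17] deliver 2→0 → ∅
[18] deliver 0→4 → N4(back v1 [x])
[19] deliver 4→0 → ∅
[20] timeout(0) → N0(back v2 [x])
[21] timeout(0) → N0(back v3 [x])
[22] crash(4) → N4(✗back v1 [x])
[23] deliver 0→2 → N2(prim v2 [x])
[24] recover(4) → N4(back v1 [x])
[25] timeout(2) → N2(back v3 [x])
[26] timeout(1) → N1(back v2 [x])

no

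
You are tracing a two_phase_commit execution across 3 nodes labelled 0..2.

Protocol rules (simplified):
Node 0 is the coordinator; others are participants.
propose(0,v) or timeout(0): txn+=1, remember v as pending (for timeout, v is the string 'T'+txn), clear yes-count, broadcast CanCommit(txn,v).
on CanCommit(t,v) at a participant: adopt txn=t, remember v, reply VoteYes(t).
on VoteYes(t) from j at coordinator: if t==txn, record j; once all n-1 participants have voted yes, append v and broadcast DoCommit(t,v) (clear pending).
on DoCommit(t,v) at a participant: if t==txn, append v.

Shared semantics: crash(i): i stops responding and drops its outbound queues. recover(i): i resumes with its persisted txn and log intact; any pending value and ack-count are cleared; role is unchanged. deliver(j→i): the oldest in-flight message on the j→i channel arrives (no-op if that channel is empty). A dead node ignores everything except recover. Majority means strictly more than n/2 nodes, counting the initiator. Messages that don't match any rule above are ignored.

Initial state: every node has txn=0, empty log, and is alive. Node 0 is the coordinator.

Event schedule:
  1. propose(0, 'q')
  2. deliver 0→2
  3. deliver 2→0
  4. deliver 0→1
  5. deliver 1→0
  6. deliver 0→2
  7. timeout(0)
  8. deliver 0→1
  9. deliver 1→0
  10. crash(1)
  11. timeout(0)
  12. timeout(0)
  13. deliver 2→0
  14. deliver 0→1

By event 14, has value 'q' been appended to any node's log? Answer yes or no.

yes

step 1 propose(0,'q'): 0={coor,t=1,log=-}
step 2 deliver 0→2: 2={part,t=1,log=-}
step 3 deliver 2→0: —
step 4 deliver 0→1: 1={part,t=1,log=-}
step 5 deliver 1→0: 0={coor,t=1,log=q}
step 6 deliver 0→2: 2={part,t=1,log=q}
step 7 timeout(0): 0={coor,t=2,log=q}
step 8 deliver 0→1: 1={part,t=1,log=q}
step 9 deliver 1→0: —
step 10 crash(1): 1={✗part,t=1,log=q}
step 11 timeout(0): 0={coor,t=3,log=q}
step 12 timeout(0): 0={coor,t=4,log=q}
step 13 deliver 2→0: —
step 14 deliver 0→1: —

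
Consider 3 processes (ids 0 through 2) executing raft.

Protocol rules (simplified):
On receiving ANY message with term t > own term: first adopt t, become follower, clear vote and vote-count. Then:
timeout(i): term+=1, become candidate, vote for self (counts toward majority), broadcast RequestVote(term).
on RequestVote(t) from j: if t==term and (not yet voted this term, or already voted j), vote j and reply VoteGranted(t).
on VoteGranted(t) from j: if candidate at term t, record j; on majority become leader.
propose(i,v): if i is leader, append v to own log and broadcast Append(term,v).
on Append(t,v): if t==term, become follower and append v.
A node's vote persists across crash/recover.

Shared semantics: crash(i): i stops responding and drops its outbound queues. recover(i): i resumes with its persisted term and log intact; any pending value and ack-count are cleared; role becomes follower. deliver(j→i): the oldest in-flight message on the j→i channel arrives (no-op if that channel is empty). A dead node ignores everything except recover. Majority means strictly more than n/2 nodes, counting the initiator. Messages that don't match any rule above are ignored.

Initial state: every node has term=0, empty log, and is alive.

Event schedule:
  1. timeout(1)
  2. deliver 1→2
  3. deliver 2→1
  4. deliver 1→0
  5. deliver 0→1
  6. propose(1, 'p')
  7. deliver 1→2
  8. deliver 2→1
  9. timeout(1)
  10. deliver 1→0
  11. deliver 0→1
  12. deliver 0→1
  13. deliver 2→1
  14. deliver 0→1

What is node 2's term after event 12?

[1] timeout(1) → N1(cand t1 [-])
[2] deliver 1→2 → N2(foll t1 [-])
[3] deliver 2→1 → N1(lead t1 [-])
[4] deliver 1→0 → N0(foll t1 [-])
[5] deliver 0→1 → ∅
[6] propose(1,'p') → N1(lead t1 [p])
[7] deliver 1→2 → N2(foll t1 [p])
[8] deliver 2→1 → ∅
[9] timeout(1) → N1(cand t2 [p])
[10] deliver 1→0 → N0(foll t1 [p])
[11] deliver 0→1 → ∅
[12] deliver 0→1 → ∅

1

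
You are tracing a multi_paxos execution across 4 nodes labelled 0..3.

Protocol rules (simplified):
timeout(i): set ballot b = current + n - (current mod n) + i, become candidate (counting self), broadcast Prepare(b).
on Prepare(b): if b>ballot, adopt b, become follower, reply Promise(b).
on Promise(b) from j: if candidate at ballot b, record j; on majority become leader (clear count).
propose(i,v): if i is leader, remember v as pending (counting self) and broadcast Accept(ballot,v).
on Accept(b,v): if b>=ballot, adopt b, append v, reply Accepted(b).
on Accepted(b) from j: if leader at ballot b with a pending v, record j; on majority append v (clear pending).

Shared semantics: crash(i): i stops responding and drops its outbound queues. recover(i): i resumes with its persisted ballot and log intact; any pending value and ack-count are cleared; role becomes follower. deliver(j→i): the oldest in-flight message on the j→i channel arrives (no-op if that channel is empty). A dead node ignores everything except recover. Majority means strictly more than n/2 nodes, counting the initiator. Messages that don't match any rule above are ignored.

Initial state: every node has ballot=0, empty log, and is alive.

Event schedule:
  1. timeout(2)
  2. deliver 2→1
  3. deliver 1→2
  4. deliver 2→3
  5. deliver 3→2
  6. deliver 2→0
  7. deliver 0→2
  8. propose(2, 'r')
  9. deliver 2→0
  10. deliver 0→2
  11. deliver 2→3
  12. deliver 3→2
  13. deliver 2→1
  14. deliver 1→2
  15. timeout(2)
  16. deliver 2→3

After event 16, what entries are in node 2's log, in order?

r

step 1 timeout(2): 2={cand,b=6,log=-}
step 2 deliver 2→1: 1={foll,b=6,log=-}
step 3 deliver 1→2: —
step 4 deliver 2→3: 3={foll,b=6,log=-}
step 5 deliver 3→2: 2={lead,b=6,log=-}
step 6 deliver 2→0: 0={foll,b=6,log=-}
step 7 deliver 0→2: —
step 8 propose(2,'r'): —
step 9 deliver 2→0: 0={foll,b=6,log=r}
step 10 deliver 0→2: —
step 11 deliver 2→3: 3={foll,b=6,log=r}
step 12 deliver 3→2: 2={lead,b=6,log=r}
step 13 deliver 2→1: 1={foll,b=6,log=r}
step 14 deliver 1→2: —
step 15 timeout(2): 2={cand,b=10,log=r}
step 16 deliver 2→3: 3={foll,b=10,log=r}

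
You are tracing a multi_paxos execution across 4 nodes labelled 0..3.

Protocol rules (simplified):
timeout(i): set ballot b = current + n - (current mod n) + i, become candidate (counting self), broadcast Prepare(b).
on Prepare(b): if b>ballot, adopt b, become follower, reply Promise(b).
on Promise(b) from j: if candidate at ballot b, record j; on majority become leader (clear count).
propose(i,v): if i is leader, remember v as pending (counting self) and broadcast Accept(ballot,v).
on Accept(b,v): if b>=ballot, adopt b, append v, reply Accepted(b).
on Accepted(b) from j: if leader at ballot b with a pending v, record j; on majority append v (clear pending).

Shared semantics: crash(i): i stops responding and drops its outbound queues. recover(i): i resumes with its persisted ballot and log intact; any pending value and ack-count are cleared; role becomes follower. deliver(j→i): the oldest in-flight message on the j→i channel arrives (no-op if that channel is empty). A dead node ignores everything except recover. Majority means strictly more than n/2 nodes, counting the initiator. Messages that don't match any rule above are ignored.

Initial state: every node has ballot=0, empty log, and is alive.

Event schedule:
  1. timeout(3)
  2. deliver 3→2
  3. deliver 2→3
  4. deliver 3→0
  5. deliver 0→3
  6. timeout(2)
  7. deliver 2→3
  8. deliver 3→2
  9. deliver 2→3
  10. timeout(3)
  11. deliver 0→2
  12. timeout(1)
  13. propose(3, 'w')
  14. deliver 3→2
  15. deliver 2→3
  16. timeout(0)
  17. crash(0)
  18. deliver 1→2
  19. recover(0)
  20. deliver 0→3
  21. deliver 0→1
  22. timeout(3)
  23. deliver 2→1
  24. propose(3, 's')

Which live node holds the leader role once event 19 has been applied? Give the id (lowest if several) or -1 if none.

e1 timeout(3): 3[cand,b=7,-]
e2 deliver 3→2: 2[foll,b=7,-]
e3 deliver 2→3: ·
e4 deliver 3→0: 0[foll,b=7,-]
e5 deliver 0→3: 3[lead,b=7,-]
e6 timeout(2): 2[cand,b=10,-]
e7 deliver 2→3: 3[foll,b=10,-]
e8 deliver 3→2: ·
e9 deliver 2→3: ·
e10 timeout(3): 3[cand,b=15,-]
e11 deliver 0→2: ·
e12 timeout(1): 1[cand,b=5,-]
e13 propose(3,'w'): ·
e14 deliver 3→2: 2[foll,b=15,-]
e15 deliver 2→3: ·
e16 timeout(0): 0[cand,b=8,-]
e17 crash(0): 0[✗cand,b=8,-]
e18 deliver 1→2: ·
e19 recover(0): 0[foll,b=8,-]

-1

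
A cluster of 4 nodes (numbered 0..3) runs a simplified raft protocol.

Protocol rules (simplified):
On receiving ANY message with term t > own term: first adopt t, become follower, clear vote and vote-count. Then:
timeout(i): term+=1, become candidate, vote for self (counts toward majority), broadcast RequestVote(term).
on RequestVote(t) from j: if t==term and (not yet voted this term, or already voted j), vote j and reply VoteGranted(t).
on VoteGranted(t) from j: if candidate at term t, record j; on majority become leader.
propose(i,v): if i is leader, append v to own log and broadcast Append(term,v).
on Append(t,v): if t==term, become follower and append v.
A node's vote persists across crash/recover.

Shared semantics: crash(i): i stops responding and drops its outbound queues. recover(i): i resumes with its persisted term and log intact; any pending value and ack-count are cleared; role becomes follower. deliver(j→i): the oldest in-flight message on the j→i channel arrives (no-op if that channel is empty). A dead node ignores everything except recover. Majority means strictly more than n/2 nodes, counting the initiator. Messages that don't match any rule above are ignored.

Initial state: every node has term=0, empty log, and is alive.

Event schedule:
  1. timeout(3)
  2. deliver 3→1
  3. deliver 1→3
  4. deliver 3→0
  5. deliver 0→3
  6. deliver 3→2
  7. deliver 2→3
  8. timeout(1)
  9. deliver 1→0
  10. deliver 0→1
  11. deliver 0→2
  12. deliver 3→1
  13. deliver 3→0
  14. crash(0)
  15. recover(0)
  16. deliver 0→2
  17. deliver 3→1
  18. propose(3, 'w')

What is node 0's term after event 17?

step 1 timeout(3): 3={cand,t=1,log=-}
step 2 deliver 3→1: 1={foll,t=1,log=-}
step 3 deliver 1→3: —
step 4 deliver 3→0: 0={foll,t=1,log=-}
step 5 deliver 0→3: 3={lead,t=1,log=-}
step 6 deliver 3→2: 2={foll,t=1,log=-}
step 7 deliver 2→3: —
step 8 timeout(1): 1={cand,t=2,log=-}
step 9 deliver 1→0: 0={foll,t=2,log=-}
step 10 deliver 0→1: —
step 11 deliver 0→2: —
step 12 deliver 3→1: —
step 13 deliver 3→0: —
step 14 crash(0): 0={✗foll,t=2,log=-}
step 15 recover(0): 0={foll,t=2,log=-}
step 16 deliver 0→2: —
step 17 deliver 3→1: —

2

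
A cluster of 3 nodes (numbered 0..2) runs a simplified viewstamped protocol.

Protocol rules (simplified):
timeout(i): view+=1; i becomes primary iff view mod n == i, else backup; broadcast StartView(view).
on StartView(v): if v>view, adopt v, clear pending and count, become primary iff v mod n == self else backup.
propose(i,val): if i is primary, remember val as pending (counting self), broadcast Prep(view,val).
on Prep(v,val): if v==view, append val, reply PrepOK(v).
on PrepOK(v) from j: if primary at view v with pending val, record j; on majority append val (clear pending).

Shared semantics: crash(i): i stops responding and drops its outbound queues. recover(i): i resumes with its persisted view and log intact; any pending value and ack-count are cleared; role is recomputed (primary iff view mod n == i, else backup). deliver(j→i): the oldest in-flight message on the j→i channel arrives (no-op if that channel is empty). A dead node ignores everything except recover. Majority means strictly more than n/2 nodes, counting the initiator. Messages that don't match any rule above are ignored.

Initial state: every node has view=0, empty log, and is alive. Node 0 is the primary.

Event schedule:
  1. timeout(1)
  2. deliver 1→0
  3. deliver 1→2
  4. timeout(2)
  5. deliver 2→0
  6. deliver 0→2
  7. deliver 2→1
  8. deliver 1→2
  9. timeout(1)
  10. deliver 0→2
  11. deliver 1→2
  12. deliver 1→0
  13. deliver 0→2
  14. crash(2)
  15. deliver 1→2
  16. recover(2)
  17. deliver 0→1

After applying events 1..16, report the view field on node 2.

after 1 — timeout(1): n1:prim/v1/[-]
after 2 — deliver 1→0: n0:back/v1/[-]
after 3 — deliver 1→2: n2:back/v1/[-]
after 4 — timeout(2): n2:prim/v2/[-]
after 5 — deliver 2→0: n0:back/v2/[-]
after 6 — deliver 0→2: ·
after 7 — deliver 2→1: n1:back/v2/[-]
after 8 — deliver 1→2: ·
after 9 — timeout(1): n1:back/v3/[-]
after 10 — deliver 0→2: ·
after 11 — deliver 1→2: n2:back/v3/[-]
after 12 — deliver 1→0: n0:prim/v3/[-]
after 13 — deliver 0→2: ·
after 14 — crash(2): n2:✗back/v3/[-]
after 15 — deliver 1→2: ·
after 16 — recover(2): n2:back/v3/[-]

3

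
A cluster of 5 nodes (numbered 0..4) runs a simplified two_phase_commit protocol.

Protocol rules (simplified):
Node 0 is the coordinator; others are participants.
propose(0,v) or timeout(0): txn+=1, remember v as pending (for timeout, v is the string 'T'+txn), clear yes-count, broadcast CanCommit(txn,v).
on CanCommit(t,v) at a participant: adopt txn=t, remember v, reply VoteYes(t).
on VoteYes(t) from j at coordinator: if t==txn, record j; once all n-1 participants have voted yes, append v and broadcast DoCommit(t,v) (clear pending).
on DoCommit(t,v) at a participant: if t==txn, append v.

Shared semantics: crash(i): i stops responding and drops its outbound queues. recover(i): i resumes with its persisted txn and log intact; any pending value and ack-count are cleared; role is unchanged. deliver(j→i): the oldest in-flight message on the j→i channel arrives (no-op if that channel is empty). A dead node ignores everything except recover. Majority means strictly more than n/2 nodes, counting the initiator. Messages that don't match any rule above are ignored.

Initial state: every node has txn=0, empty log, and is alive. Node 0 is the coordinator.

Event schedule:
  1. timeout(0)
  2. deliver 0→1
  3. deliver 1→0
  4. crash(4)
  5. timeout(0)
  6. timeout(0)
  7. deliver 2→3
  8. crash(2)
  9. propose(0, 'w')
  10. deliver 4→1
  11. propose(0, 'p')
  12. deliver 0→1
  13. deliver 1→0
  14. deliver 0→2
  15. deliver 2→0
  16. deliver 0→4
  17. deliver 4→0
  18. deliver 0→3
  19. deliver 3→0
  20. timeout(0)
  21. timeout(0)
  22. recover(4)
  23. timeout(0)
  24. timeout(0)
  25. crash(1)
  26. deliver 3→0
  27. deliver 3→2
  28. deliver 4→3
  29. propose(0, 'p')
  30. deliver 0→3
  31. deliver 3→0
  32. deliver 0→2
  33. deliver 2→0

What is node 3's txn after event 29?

step 1 timeout(0): 0={coor,t=1,log=-}
step 2 deliver 0→1: 1={part,t=1,log=-}
step 3 deliver 1→0: —
step 4 crash(4): 4={✗part,t=0,log=-}
step 5 timeout(0): 0={coor,t=2,log=-}
step 6 timeout(0): 0={coor,t=3,log=-}
step 7 deliver 2→3: —
step 8 crash(2): 2={✗part,t=0,log=-}
step 9 propose(0,'w'): 0={coor,t=4,log=-}
step 10 deliver 4→1: —
step 11 propose(0,'p'): 0={coor,t=5,log=-}
step 12 deliver 0→1: 1={part,t=2,log=-}
step 13 deliver 1→0: —
step 14 deliver 0→2: —
step 15 deliver 2→0: —
step 16 deliver 0→4: —
step 17 deliver 4→0: —
step 18 deliver 0→3: 3={part,t=1,log=-}
step 19 deliver 3→0: —
step 20 timeout(0): 0={coor,t=6,log=-}
step 21 timeout(0): 0={coor,t=7,log=-}
step 22 recover(4): 4={part,t=0,log=-}
step 23 timeout(0): 0={coor,t=8,log=-}
step 24 timeout(0): 0={coor,t=9,log=-}
step 25 crash(1): 1={✗part,t=2,log=-}
step 26 deliver 3→0: —
step 27 deliver 3→2: —
step 28 deliver 4→3: —
step 29 propose(0,'p'): 0={coor,t=10,log=-}

1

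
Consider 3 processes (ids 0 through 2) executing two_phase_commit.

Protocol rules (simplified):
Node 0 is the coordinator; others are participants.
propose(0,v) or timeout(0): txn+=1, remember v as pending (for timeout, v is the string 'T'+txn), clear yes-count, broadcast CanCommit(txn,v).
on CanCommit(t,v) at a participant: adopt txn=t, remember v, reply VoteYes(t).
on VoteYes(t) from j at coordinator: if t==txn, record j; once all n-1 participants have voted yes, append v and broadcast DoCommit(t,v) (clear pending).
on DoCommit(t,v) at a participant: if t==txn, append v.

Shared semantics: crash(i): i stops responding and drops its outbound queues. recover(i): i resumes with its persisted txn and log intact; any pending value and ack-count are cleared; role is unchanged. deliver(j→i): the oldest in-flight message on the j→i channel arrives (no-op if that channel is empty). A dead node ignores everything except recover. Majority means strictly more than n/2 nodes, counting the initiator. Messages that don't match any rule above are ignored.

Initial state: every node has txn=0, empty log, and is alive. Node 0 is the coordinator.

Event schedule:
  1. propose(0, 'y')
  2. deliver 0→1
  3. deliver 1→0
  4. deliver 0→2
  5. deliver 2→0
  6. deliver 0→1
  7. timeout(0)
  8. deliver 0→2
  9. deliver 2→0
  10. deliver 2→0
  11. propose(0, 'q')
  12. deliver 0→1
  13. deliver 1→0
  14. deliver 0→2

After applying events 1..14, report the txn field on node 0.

3

1. propose(0,'y'):  <0:coor t1 ->
2. deliver 0→1:  <1:part t1 ->
3. deliver 1→0:  nop
4. deliver 0→2:  <2:part t1 ->
5. deliver 2→0:  <0:coor t1 y>
6. deliver 0→1:  <1:part t1 y>
7. timeout(0):  <0:coor t2 y>
8. deliver 0→2:  <2:part t1 y>
9. deliver 2→0:  nop
10. deliver 2→0:  nop
11. propose(0,'q'):  <0:coor t3 y>
12. deliver 0→1:  <1:part t2 y>
13. deliver 1→0:  nop
14. deliver 0→2:  <2:part t2 y>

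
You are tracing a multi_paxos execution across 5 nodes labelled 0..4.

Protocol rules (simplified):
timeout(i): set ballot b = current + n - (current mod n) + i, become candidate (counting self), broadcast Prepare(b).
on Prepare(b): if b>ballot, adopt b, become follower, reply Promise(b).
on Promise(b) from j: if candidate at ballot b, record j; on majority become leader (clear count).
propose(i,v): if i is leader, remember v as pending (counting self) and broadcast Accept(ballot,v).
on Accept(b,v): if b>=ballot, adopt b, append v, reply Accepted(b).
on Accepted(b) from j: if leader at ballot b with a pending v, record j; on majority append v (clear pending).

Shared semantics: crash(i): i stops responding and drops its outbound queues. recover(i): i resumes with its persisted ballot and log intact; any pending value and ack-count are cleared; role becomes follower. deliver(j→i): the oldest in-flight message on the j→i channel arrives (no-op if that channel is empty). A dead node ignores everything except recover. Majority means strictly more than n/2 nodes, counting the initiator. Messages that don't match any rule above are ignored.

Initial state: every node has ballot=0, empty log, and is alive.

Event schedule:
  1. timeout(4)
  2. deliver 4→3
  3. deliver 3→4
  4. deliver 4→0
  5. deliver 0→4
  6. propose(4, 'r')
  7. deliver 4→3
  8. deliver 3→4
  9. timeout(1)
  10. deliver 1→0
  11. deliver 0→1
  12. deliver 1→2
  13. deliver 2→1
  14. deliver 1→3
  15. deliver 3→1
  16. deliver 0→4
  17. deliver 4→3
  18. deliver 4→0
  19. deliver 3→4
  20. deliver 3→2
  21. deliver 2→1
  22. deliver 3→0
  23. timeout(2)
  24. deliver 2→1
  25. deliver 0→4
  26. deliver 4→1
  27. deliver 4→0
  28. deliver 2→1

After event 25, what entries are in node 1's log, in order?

after 1 — timeout(4): n4:cand/b9/[-]
after 2 — deliver 4→3: n3:foll/b9/[-]
after 3 — deliver 3→4: ·
after 4 — deliver 4→0: n0:foll/b9/[-]
after 5 — deliver 0→4: n4:lead/b9/[-]
after 6 — propose(4,'r'): ·
after 7 — deliver 4→3: n3:foll/b9/[r]
after 8 — deliver 3→4: ·
after 9 — timeout(1): n1:cand/b6/[-]
after 10 — deliver 1→0: ·
after 11 — deliver 0→1: ·
after 12 — deliver 1→2: n2:foll/b6/[-]
after 13 — deliver 2→1: ·
after 14 — deliver 1→3: ·
after 15 — deliver 3→1: ·
after 16 — deliver 0→4: ·
after 17 — deliver 4→3: ·
after 18 — deliver 4→0: n0:foll/b9/[r]
after 19 — deliver 3→4: ·
after 20 — deliver 3→2: ·
after 21 — deliver 2→1: ·
after 22 — deliver 3→0: ·
after 23 — timeout(2): n2:cand/b12/[-]
after 24 — deliver 2→1: n1:foll/b12/[-]
after 25 — deliver 0→4: n4:lead/b9/[r]

empty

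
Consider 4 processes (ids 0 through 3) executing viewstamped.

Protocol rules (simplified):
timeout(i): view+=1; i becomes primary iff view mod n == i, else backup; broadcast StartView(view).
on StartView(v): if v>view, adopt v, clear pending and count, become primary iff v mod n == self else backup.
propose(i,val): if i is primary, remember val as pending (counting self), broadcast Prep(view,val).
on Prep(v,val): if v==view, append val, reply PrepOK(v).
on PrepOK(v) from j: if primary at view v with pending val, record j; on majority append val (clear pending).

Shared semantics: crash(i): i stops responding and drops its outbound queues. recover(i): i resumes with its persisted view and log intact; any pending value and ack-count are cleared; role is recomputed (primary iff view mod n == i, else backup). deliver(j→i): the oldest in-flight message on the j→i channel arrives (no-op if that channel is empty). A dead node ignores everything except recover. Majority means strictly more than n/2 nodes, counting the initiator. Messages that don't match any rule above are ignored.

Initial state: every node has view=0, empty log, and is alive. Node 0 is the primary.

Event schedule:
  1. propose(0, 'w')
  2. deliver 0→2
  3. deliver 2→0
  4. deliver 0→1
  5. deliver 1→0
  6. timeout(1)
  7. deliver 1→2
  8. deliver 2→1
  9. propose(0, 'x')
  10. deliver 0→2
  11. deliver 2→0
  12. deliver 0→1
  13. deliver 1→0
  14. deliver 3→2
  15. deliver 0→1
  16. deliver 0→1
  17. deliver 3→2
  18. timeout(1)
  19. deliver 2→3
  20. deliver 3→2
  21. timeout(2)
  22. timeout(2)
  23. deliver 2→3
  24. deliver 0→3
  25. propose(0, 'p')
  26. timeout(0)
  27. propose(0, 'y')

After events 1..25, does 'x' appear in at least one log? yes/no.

no

e1 propose(0,'w'): ·
e2 deliver 0→2: 2[back,v=0,w]
e3 deliver 2→0: ·
e4 deliver 0→1: 1[back,v=0,w]
e5 deliver 1→0: 0[prim,v=0,w]
e6 timeout(1): 1[prim,v=1,w]
e7 deliver 1→2: 2[back,v=1,w]
e8 deliver 2→1: ·
e9 propose(0,'x'): ·
e10 deliver 0→2: ·
e11 deliver 2→0: ·
e12 deliver 0→1: ·
e13 deliver 1→0: 0[back,v=1,w]
e14 deliver 3→2: ·
e15 deliver 0→1: ·
e16 deliver 0→1: ·
e17 deliver 3→2: ·
e18 timeout(1): 1[back,v=2,w]
e19 deliver 2→3: ·
e20 deliver 3→2: ·
e21 timeout(2): 2[prim,v=2,w]
e22 timeout(2): 2[back,v=3,w]
e23 deliver 2→3: 3[back,v=2,-]
e24 deliver 0→3: ·
e25 propose(0,'p'): ·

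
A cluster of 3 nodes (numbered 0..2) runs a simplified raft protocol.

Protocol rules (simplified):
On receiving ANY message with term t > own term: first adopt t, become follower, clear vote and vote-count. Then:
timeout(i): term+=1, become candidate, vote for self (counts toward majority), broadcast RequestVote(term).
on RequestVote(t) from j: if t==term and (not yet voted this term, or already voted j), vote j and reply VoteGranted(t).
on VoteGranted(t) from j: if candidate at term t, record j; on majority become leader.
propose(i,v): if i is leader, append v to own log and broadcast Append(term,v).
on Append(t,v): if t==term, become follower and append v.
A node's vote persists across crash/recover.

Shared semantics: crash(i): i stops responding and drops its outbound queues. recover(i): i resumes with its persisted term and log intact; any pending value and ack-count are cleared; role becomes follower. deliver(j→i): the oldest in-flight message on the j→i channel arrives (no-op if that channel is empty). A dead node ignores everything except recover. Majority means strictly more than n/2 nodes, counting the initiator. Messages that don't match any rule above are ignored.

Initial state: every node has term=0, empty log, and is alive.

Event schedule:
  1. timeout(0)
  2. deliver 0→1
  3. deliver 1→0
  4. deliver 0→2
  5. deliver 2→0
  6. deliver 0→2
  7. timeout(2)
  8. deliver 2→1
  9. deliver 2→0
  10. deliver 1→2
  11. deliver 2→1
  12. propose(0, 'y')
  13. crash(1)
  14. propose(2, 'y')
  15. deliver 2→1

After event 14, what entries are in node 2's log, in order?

y

after 1 — timeout(0): n0:cand/t1/[-]
after 2 — deliver 0→1: n1:foll/t1/[-]
after 3 — deliver 1→0: n0:lead/t1/[-]
after 4 — deliver 0→2: n2:foll/t1/[-]
after 5 — deliver 2→0: ·
after 6 — deliver 0→2: ·
after 7 — timeout(2): n2:cand/t2/[-]
after 8 — deliver 2→1: n1:foll/t2/[-]
after 9 — deliver 2→0: n0:foll/t2/[-]
after 10 — deliver 1→2: n2:lead/t2/[-]
after 11 — deliver 2→1: ·
after 12 — propose(0,'y'): ·
after 13 — crash(1): n1:✗foll/t2/[-]
after 14 — propose(2,'y'): n2:lead/t2/[y]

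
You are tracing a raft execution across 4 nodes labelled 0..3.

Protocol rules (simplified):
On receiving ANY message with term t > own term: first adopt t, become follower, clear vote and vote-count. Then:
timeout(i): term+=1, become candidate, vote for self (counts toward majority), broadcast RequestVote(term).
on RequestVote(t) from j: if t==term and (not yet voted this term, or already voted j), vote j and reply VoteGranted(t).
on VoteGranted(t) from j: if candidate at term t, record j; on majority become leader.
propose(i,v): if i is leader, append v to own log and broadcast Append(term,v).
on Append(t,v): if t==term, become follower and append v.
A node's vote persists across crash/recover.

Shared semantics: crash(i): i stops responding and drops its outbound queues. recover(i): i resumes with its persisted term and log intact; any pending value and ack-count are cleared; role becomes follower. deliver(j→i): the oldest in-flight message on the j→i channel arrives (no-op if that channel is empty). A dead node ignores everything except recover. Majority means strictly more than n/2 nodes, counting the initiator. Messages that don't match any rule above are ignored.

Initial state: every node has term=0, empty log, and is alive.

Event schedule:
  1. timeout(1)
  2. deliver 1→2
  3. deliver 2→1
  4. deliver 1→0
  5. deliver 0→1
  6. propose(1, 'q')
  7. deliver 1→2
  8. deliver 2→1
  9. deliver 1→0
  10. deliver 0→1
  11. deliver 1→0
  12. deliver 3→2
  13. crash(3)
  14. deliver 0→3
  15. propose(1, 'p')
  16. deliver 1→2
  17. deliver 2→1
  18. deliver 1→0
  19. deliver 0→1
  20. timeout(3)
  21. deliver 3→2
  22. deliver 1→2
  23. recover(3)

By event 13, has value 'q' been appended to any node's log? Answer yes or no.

yes

after 1 — timeout(1): n1:cand/t1/[-]
after 2 — deliver 1→2: n2:foll/t1/[-]
after 3 — deliver 2→1: ·
after 4 — deliver 1→0: n0:foll/t1/[-]
after 5 — deliver 0→1: n1:lead/t1/[-]
after 6 — propose(1,'q'): n1:lead/t1/[q]
after 7 — deliver 1→2: n2:foll/t1/[q]
after 8 — deliver 2→1: ·
after 9 — deliver 1→0: n0:foll/t1/[q]
after 10 — deliver 0→1: ·
after 11 — deliver 1→0: ·
after 12 — deliver 3→2: ·
after 13 — crash(3): n3:✗foll/t0/[-]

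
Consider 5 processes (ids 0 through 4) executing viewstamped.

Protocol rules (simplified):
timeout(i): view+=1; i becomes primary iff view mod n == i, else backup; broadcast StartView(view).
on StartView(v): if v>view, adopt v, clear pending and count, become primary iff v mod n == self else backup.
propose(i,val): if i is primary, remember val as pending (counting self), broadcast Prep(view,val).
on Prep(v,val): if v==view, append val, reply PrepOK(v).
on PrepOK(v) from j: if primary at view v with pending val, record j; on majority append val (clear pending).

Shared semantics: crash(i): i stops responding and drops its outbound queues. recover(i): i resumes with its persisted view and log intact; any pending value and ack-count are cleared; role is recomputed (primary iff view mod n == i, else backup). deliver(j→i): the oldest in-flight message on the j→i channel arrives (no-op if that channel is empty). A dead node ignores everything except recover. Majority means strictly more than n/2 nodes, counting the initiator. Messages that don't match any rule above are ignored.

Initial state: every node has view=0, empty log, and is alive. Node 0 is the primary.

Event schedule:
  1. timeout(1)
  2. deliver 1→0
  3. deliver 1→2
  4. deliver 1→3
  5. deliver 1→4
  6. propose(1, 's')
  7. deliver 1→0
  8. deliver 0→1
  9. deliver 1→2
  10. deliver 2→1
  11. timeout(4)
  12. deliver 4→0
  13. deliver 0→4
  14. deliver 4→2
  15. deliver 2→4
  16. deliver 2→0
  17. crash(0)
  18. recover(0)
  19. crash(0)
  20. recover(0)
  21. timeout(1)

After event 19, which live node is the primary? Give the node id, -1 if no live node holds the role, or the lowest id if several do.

1

step 1 timeout(1): 1={prim,v=1,log=-}
step 2 deliver 1→0: 0={back,v=1,log=-}
step 3 deliver 1→2: 2={back,v=1,log=-}
step 4 deliver 1→3: 3={back,v=1,log=-}
step 5 deliver 1→4: 4={back,v=1,log=-}
step 6 propose(1,'s'): —
step 7 deliver 1→0: 0={back,v=1,log=s}
step 8 deliver 0→1: —
step 9 deliver 1→2: 2={back,v=1,log=s}
step 10 deliver 2→1: 1={prim,v=1,log=s}
step 11 timeout(4): 4={back,v=2,log=-}
step 12 deliver 4→0: 0={back,v=2,log=s}
step 13 deliver 0→4: —
step 14 deliver 4→2: 2={prim,v=2,log=s}
step 15 deliver 2→4: —
step 16 deliver 2→0: —
step 17 crash(0): 0={✗back,v=2,log=s}
step 18 recover(0): 0={back,v=2,log=s}
step 19 crash(0): 0={✗back,v=2,log=s}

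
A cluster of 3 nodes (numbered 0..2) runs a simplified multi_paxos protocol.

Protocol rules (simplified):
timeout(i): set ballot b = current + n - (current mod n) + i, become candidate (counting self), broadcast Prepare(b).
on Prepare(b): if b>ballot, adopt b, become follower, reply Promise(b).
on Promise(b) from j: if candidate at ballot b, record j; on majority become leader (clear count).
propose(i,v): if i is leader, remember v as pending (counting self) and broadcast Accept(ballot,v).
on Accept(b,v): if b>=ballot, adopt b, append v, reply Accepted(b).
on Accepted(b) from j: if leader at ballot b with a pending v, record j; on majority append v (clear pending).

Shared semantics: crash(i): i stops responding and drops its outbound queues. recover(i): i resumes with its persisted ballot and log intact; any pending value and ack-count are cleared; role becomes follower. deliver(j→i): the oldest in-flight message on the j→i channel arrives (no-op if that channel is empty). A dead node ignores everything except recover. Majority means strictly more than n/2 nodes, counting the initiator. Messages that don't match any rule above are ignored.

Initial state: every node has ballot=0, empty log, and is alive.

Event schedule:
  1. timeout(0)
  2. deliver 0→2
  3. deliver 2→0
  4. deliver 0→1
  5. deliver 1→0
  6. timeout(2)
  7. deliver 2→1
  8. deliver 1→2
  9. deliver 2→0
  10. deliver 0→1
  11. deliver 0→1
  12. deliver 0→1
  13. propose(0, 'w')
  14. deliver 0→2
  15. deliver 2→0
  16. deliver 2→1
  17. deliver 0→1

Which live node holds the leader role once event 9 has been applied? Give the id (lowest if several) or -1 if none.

[1] timeout(0) → N0(cand b3 [-])
[2] deliver 0→2 → N2(foll b3 [-])
[3] deliver 2→0 → N0(lead b3 [-])
[4] deliver 0→1 → N1(foll b3 [-])
[5] deliver 1→0 → ∅
[6] timeout(2) → N2(cand b8 [-])
[7] deliver 2→1 → N1(foll b8 [-])
[8] deliver 1→2 → N2(lead b8 [-])
[9] deliver 2→0 → N0(foll b8 [-])

2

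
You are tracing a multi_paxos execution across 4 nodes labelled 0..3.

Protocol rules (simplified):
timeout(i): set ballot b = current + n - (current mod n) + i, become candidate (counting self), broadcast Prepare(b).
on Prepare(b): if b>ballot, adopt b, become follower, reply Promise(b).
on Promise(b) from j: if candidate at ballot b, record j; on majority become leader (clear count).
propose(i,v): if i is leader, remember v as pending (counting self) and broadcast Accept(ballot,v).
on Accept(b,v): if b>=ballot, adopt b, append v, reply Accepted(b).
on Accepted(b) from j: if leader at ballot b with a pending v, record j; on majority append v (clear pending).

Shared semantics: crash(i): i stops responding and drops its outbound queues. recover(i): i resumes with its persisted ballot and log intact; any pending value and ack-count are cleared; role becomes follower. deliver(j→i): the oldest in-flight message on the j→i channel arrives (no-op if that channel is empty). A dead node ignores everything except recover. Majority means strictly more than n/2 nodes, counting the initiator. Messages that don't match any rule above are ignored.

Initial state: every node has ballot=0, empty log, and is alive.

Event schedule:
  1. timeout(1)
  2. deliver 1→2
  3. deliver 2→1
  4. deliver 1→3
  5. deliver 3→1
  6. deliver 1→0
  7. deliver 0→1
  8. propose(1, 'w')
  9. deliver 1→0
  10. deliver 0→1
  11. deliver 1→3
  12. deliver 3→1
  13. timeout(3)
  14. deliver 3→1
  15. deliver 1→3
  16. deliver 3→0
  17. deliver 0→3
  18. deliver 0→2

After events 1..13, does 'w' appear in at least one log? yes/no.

yes

1. timeout(1):  <1:cand b5 ->
2. deliver 1→2:  <2:foll b5 ->
3. deliver 2→1:  nop
4. deliver 1→3:  <3:foll b5 ->
5. deliver 3→1:  <1:lead b5 ->
6. deliver 1→0:  <0:foll b5 ->
7. deliver 0→1:  nop
8. propose(1,'w'):  nop
9. deliver 1→0:  <0:foll b5 w>
10. deliver 0→1:  nop
11. deliver 1→3:  <3:foll b5 w>
12. deliver 3→1:  <1:lead b5 w>
13. timeout(3):  <3:cand b11 w>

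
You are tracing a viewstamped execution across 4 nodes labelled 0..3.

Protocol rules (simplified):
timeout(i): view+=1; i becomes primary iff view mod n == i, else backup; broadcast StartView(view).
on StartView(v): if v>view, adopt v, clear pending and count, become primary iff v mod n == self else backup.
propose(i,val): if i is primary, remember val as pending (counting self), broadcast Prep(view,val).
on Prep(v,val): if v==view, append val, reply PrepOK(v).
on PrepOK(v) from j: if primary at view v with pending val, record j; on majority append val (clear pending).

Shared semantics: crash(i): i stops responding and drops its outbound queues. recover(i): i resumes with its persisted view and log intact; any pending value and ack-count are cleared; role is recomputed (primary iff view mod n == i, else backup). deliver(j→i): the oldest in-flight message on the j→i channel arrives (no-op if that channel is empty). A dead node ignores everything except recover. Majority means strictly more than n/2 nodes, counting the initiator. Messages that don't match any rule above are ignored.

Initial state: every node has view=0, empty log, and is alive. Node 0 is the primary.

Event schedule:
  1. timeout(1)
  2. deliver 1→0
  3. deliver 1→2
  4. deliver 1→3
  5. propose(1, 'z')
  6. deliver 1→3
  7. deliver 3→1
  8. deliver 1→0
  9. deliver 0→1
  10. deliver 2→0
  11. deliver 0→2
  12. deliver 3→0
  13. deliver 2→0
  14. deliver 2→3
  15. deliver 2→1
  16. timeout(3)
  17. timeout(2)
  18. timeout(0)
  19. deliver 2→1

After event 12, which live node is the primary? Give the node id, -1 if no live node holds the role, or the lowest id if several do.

[1] timeout(1) → N1(prim v1 [-])
[2] deliver 1→0 → N0(back v1 [-])
[3] deliver 1→2 → N2(back v1 [-])
[4] deliver 1→3 → N3(back v1 [-])
[5] propose(1,'z') → ∅
[6] deliver 1→3 → N3(back v1 [z])
[7] deliver 3→1 → ∅
[8] deliver 1→0 → N0(back v1 [z])
[9] deliver 0→1 → N1(prim v1 [z])
[10] deliver 2→0 → ∅
[11] deliver 0→2 → ∅
[12] deliver 3→0 → ∅

1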